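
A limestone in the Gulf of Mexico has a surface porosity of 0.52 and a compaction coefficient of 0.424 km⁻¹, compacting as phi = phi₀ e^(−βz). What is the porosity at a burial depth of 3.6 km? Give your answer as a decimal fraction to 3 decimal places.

phi = phi₀·exp(−β·z) = 0.52 × exp(−0.424 × 3.6) = 0.52 × exp(−1.526)
  = 0.52 × 0.2173 = 0.1130

0.113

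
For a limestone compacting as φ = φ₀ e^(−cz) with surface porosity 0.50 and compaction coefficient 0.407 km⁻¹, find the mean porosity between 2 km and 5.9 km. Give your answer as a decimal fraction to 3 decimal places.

⟨φ⟩ = (1/(z₂−z₁)) ∫ φ₀ e^(−cz) dz = φ₀·(e^(−c·z₁) − e^(−c·z₂)) / (c·(z₂−z₁))
e^(−0.407×2) = 0.4431; e^(−0.407×5.9) = 0.0906
⟨φ⟩ = 0.5 × (0.4431 − 0.0906) / (0.407 × 3.9) = 0.5 × 0.2221 = 0.1110

0.111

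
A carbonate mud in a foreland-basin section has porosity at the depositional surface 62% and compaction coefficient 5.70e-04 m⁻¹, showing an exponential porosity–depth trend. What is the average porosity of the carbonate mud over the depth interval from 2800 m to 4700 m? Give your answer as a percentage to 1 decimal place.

Working in km (1 km = 1000 m; c in km⁻¹ = c in m⁻¹ × 1000):
⟨φ⟩ = (1/(Z₂−Z₁)) ∫ φ₀ e^(−cZ) dZ = φ₀·(e^(−c·Z₁) − e^(−c·Z₂)) / (c·(Z₂−Z₁))
e^(−0.57×2.8) = 0.2027; e^(−0.57×4.7) = 0.0686
⟨φ⟩ = 0.62 × (0.2027 − 0.0686) / (0.57 × 1.9) = 0.62 × 0.1238 = 0.0768

7.7%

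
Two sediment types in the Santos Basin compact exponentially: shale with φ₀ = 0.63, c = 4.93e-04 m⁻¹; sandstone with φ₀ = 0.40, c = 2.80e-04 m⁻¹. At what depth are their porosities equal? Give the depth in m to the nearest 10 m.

Working in km (1 km = 1000 m; c in km⁻¹ = c in m⁻¹ × 1000):
Set φ₀ₐ e^(−cₐd) = φ₀ᵦ e^(−cᵦd) ⇒ ln(φ₀ₐ/φ₀ᵦ) = (cₐ − cᵦ)·d
d = ln(0.63/0.4) / (0.493 − 0.28) = 0.4543 / 0.213 = 2.133 km

2130 m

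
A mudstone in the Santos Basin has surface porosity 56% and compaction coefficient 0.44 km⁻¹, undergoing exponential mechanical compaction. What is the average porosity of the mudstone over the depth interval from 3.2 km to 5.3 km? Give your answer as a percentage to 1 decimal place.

⟨φ⟩ = (1/(Z₂−Z₁)) ∫ φ₀ e^(−cZ) dZ = φ₀·(e^(−c·Z₁) − e^(−c·Z₂)) / (c·(Z₂−Z₁))
e^(−0.44×3.2) = 0.2446; e^(−0.44×5.3) = 0.0971
⟨φ⟩ = 0.56 × (0.2446 − 0.0971) / (0.44 × 2.1) = 0.56 × 0.1597 = 0.0894

8.9%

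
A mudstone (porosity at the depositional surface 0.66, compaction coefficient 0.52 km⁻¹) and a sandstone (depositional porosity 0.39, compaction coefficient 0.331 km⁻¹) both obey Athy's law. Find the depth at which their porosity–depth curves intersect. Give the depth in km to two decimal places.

Set phi₀ₐ e^(−βₐZ) = phi₀ᵦ e^(−βᵦZ) ⇒ ln(phi₀ₐ/phi₀ᵦ) = (βₐ − βᵦ)·Z
Z = ln(0.66/0.39) / (0.52 − 0.331) = 0.5261 / 0.189 = 2.784 km

2.78 km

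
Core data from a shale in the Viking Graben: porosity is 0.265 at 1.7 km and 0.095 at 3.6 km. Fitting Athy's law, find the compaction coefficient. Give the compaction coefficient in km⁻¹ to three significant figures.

Athy: n(z) = n₀ e^(−kz) ⇒ n₁/n₂ = e^{k(z₂−z₁)} ⇒ k = ln(n₁/n₂)/(z₂−z₁)
k = ln(0.265/0.095) / (3.6 − 1.7) = ln(2.789) / 1.9 = 1.0259 / 1.9 = 0.5399 km⁻¹

0.540 km⁻¹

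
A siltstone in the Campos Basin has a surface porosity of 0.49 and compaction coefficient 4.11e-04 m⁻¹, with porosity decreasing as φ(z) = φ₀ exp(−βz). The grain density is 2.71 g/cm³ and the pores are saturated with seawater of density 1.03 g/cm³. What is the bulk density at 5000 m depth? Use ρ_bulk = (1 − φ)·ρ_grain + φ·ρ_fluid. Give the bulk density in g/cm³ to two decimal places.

2.60 g/cm³

Working in km (1 km = 1000 m; β in km⁻¹ = β in m⁻¹ × 1000):
Porosity at depth: φ = 0.49·exp(−0.411×5) = 0.49×0.1281 = 0.0628
Bulk density: ρ_b = (1−φ)ρ_g + φ·ρ_f = 0.9372×2.71 + 0.0628×1.03
       = 2.540 + 0.065 = 2.605 g/cm³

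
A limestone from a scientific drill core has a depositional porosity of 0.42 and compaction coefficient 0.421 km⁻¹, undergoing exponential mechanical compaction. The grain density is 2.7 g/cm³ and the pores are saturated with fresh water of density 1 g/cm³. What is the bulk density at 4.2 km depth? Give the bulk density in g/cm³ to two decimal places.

Porosity at depth: φ = 0.42·exp(−0.421×4.2) = 0.42×0.1706 = 0.0717
Bulk density: ρ_b = (1−φ)ρ_g + φ·ρ_f = 0.9283×2.7 + 0.0717×1
       = 2.506 + 0.072 = 2.578 g/cm³

2.58 g/cm³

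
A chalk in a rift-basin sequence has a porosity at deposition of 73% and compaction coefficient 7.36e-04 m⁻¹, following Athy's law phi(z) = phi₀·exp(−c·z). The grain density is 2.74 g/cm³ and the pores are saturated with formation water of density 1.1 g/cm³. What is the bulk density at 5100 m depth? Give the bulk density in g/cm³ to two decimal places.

Working in km (1 km = 1000 m; c in km⁻¹ = c in m⁻¹ × 1000):
Porosity at depth: phi = 0.73·exp(−0.736×5.1) = 0.73×0.0234 = 0.0171
Bulk density: ρ_b = (1−phi)ρ_g + phi·ρ_f = 0.9829×2.74 + 0.0171×1.1
       = 2.693 + 0.019 = 2.712 g/cm³

2.71 g/cm³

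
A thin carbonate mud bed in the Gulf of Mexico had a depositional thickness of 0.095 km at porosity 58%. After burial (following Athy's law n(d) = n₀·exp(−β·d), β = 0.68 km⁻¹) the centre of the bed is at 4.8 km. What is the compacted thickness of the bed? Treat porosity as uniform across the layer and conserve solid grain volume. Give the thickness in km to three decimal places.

0.041 km

Porosity at 4.8 km: n = 0.58·exp(−0.68×4.8) = 0.0222
Solid-volume conservation: h(1−n) = h₀(1−n₀) ⇒ h = h₀·(1−n₀)/(1−n)
h = 0.095 × (1 − 0.58)/(1 − 0.0222) = 0.095 × 0.4295 = 0.0408 km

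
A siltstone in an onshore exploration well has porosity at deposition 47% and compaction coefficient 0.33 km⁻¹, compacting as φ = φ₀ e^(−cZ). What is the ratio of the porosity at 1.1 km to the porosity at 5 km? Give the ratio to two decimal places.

3.62

φ(Z₁)/φ(Z₂) = e^(−c·Z₁)/e^(−c·Z₂) = e^{c(Z₂−Z₁)}
= exp(0.33 × 3.9) = exp(1.287) = 3.6219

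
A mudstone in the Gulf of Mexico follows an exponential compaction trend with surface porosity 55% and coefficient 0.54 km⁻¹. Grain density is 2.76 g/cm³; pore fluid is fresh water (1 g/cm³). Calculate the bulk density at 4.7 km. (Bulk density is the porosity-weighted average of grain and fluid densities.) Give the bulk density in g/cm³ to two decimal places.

Porosity at depth: n = 0.55·exp(−0.54×4.7) = 0.55×0.0790 = 0.0435
Bulk density: ρ_b = (1−n)ρ_g + n·ρ_f = 0.9565×2.76 + 0.0435×1
       = 2.640 + 0.043 = 2.684 g/cm³

2.68 g/cm³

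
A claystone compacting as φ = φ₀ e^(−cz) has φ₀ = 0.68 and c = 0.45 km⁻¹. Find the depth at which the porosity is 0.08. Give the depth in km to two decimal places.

4.76 km

Invert Athy's law: z = ln(φ₀/φ) / c
z = ln(0.68/0.08) / 0.45 = ln(8.5) / 0.45 = 2.1401 / 0.45 = 4.756 km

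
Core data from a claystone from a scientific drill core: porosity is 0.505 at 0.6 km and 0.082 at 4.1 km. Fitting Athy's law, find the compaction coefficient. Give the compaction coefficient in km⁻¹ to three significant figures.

Athy: phi(Z) = phi₀ e^(−cZ) ⇒ phi₁/phi₂ = e^{c(Z₂−Z₁)} ⇒ c = ln(phi₁/phi₂)/(Z₂−Z₁)
c = ln(0.505/0.082) / (4.1 − 0.6) = ln(6.159) / 3.5 = 1.8178 / 3.5 = 0.5194 km⁻¹

0.519 km⁻¹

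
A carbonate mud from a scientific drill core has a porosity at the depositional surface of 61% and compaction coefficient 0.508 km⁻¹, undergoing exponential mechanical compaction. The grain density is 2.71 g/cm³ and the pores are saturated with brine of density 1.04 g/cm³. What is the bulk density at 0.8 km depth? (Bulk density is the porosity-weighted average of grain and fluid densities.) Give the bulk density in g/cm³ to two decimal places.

Porosity at depth: n = 0.61·exp(−0.508×0.8) = 0.61×0.6660 = 0.4063
Bulk density: ρ_b = (1−n)ρ_g + n·ρ_f = 0.5937×2.71 + 0.4063×1.04
       = 1.609 + 0.423 = 2.032 g/cm³

2.03 g/cm³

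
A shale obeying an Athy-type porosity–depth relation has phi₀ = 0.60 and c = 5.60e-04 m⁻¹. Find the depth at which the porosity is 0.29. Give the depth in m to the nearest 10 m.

Working in km (1 km = 1000 m; c in km⁻¹ = c in m⁻¹ × 1000):
Invert Athy's law: Z = ln(phi₀/phi) / c
Z = ln(0.6/0.29) / 0.56 = ln(2.069) / 0.56 = 0.7270 / 0.56 = 1.298 km

1300 m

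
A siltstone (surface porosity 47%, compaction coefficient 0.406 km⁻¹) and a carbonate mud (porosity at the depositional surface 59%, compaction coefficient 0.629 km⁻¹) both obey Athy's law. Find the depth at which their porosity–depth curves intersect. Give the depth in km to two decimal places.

Set φ₀ₐ e^(−cₐz) = φ₀ᵦ e^(−cᵦz) ⇒ ln(φ₀ₐ/φ₀ᵦ) = (cₐ − cᵦ)·z
z = ln(0.47/0.59) / (0.406 − 0.629) = -0.2274 / -0.223 = 1.020 km

1.02 km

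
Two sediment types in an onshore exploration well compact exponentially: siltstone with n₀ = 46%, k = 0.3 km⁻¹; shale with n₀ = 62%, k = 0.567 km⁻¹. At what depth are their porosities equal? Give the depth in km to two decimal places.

Set n₀ₐ e^(−kₐZ) = n₀ᵦ e^(−kᵦZ) ⇒ ln(n₀ₐ/n₀ᵦ) = (kₐ − kᵦ)·Z
Z = ln(0.46/0.62) / (0.3 − 0.567) = -0.2985 / -0.267 = 1.118 km

1.12 km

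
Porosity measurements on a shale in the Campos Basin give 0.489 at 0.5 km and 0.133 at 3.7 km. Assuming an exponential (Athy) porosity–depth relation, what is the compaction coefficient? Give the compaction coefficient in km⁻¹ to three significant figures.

Athy: phi(Z) = phi₀ e^(−kZ) ⇒ phi₁/phi₂ = e^{k(Z₂−Z₁)} ⇒ k = ln(phi₁/phi₂)/(Z₂−Z₁)
k = ln(0.489/0.133) / (3.7 − 0.5) = ln(3.677) / 3.2 = 1.3020 / 3.2 = 0.4069 km⁻¹

0.407 km⁻¹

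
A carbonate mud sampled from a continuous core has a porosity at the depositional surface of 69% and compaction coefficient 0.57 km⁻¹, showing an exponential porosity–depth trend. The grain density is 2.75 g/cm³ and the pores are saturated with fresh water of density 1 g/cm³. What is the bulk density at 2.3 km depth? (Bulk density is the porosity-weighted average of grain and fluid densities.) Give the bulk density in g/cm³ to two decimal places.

2.42 g/cm³

Porosity at depth: phi = 0.69·exp(−0.57×2.3) = 0.69×0.2696 = 0.1860
Bulk density: ρ_b = (1−phi)ρ_g + phi·ρ_f = 0.8140×2.75 + 0.1860×1
       = 2.239 + 0.186 = 2.425 g/cm³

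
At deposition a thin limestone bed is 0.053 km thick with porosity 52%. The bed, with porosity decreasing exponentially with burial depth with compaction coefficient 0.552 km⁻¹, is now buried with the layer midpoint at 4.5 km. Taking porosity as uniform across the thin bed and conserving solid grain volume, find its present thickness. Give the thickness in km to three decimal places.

Porosity at 4.5 km: phi = 0.52·exp(−0.552×4.5) = 0.0434
Solid-volume conservation: h(1−phi) = h₀(1−phi₀) ⇒ h = h₀·(1−phi₀)/(1−phi)
h = 0.053 × (1 − 0.52)/(1 − 0.0434) = 0.053 × 0.5018 = 0.0266 km

0.027 km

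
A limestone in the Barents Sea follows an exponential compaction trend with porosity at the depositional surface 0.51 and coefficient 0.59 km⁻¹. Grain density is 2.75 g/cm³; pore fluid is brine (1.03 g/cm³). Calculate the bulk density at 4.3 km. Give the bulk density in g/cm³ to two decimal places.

2.68 g/cm³

Porosity at depth: n = 0.51·exp(−0.59×4.3) = 0.51×0.0791 = 0.0403
Bulk density: ρ_b = (1−n)ρ_g + n·ρ_f = 0.9597×2.75 + 0.0403×1.03
       = 2.639 + 0.042 = 2.681 g/cm³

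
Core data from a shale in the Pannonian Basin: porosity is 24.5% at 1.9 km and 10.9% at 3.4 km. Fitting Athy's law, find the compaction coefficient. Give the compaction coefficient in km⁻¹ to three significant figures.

0.540 km⁻¹

Athy: phi(z) = phi₀ e^(−kz) ⇒ phi₁/phi₂ = e^{k(z₂−z₁)} ⇒ k = ln(phi₁/phi₂)/(z₂−z₁)
k = ln(0.245/0.109) / (3.4 − 1.9) = ln(2.248) / 1.5 = 0.8099 / 1.5 = 0.5399 km⁻¹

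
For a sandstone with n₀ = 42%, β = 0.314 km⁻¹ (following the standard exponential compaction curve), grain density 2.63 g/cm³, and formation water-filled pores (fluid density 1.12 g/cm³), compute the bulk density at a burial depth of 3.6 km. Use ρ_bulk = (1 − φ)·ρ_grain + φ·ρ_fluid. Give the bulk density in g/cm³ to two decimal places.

Porosity at depth: n = 0.42·exp(−0.314×3.6) = 0.42×0.3229 = 0.1356
Bulk density: ρ_b = (1−n)ρ_g + n·ρ_f = 0.8644×2.63 + 0.1356×1.12
       = 2.273 + 0.152 = 2.425 g/cm³

2.43 g/cm³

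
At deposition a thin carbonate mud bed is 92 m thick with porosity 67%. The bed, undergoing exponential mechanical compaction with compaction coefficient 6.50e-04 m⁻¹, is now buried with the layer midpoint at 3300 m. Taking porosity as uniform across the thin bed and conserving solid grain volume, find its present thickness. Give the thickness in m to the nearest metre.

33 m

Working in km (1 km = 1000 m; β in km⁻¹ = β in m⁻¹ × 1000):
Porosity at 3.3 km: φ = 0.67·exp(−0.65×3.3) = 0.0784
Solid-volume conservation: h(1−φ) = h₀(1−φ₀) ⇒ h = h₀·(1−φ₀)/(1−φ)
h = 0.092 × (1 − 0.67)/(1 − 0.0784) = 0.092 × 0.3581 = 0.0329 km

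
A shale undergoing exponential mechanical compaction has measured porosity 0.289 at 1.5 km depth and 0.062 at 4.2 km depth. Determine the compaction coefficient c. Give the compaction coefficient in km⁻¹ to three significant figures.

Athy: phi(z) = phi₀ e^(−cz) ⇒ phi₁/phi₂ = e^{c(z₂−z₁)} ⇒ c = ln(phi₁/phi₂)/(z₂−z₁)
c = ln(0.289/0.062) / (4.2 − 1.5) = ln(4.661) / 2.7 = 1.5393 / 2.7 = 0.5701 km⁻¹

0.570 km⁻¹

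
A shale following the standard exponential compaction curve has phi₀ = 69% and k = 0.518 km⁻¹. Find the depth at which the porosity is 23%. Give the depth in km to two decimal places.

2.12 km

Invert Athy's law: d = ln(phi₀/phi) / k
d = ln(0.69/0.23) / 0.518 = ln(3) / 0.518 = 1.0986 / 0.518 = 2.121 km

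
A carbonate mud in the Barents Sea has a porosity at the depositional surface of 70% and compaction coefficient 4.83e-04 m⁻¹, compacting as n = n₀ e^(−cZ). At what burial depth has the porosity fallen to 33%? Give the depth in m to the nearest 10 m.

1560 m

Working in km (1 km = 1000 m; c in km⁻¹ = c in m⁻¹ × 1000):
Invert Athy's law: Z = ln(n₀/n) / c
Z = ln(0.7/0.33) / 0.483 = ln(2.121) / 0.483 = 0.7520 / 0.483 = 1.557 km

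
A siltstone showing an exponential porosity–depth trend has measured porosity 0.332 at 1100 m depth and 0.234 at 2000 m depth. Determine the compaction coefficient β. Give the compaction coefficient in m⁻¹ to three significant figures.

Working in km (1 km = 1000 m; β in km⁻¹ = β in m⁻¹ × 1000):
Athy: phi(d) = phi₀ e^(−βd) ⇒ phi₁/phi₂ = e^{β(d₂−d₁)} ⇒ β = ln(phi₁/phi₂)/(d₂−d₁)
β = ln(0.332/0.234) / (2 − 1.1) = ln(1.419) / 0.9 = 0.3498 / 0.9 = 0.3887 km⁻¹

0.000389 m⁻¹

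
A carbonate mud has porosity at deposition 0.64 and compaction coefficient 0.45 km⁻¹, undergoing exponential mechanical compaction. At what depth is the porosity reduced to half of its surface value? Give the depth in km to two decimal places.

φ/φ₀ = 1/2 ⇒ exp(−k·Z) = 1/2 ⇒ Z = ln(2) / k
Z = 0.6931 / 0.45 = 1.540 km

1.54 km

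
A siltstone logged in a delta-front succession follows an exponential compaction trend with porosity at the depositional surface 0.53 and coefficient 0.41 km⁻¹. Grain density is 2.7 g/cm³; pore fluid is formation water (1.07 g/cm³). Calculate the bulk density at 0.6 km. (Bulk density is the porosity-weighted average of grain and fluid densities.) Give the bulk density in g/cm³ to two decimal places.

2.02 g/cm³

Porosity at depth: φ = 0.53·exp(−0.41×0.6) = 0.53×0.7819 = 0.4144
Bulk density: ρ_b = (1−φ)ρ_g + φ·ρ_f = 0.5856×2.7 + 0.4144×1.07
       = 1.581 + 0.443 = 2.024 g/cm³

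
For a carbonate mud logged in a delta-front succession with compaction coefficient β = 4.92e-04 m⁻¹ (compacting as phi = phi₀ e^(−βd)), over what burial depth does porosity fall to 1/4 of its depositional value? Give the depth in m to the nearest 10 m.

Working in km (1 km = 1000 m; β in km⁻¹ = β in m⁻¹ × 1000):
phi/phi₀ = 1/4 ⇒ exp(−β·d) = 1/4 ⇒ d = ln(4) / β
d = 1.3863 / 0.492 = 2.818 km

2820 m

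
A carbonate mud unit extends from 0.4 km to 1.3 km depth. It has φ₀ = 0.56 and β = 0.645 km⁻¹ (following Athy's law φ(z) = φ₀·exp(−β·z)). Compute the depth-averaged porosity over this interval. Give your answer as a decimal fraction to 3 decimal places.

0.328

⟨φ⟩ = (1/(z₂−z₁)) ∫ φ₀ e^(−βz) dz = φ₀·(e^(−β·z₁) − e^(−β·z₂)) / (β·(z₂−z₁))
e^(−0.645×0.4) = 0.7726; e^(−0.645×1.3) = 0.4324
⟨φ⟩ = 0.56 × (0.7726 − 0.4324) / (0.645 × 0.9) = 0.56 × 0.5861 = 0.3282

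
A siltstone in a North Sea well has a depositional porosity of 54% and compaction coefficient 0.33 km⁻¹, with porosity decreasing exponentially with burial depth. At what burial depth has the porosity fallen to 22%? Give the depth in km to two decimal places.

2.72 km

Invert Athy's law: Z = ln(n₀/n) / β
Z = ln(0.54/0.22) / 0.33 = ln(2.455) / 0.33 = 0.8979 / 0.33 = 2.721 km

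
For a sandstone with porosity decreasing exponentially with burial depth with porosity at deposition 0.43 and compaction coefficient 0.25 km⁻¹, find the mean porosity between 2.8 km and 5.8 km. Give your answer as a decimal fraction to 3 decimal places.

⟨φ⟩ = (1/(d₂−d₁)) ∫ φ₀ e^(−βd) dd = φ₀·(e^(−β·d₁) − e^(−β·d₂)) / (β·(d₂−d₁))
e^(−0.25×2.8) = 0.4966; e^(−0.25×5.8) = 0.2346
⟨φ⟩ = 0.43 × (0.4966 − 0.2346) / (0.25 × 3) = 0.43 × 0.3494 = 0.1502

0.150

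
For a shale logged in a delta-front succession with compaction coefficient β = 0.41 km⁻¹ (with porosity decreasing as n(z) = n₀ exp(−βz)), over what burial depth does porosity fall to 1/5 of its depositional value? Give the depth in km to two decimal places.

n/n₀ = 1/5 ⇒ exp(−β·z) = 1/5 ⇒ z = ln(5) / β
z = 1.6094 / 0.41 = 3.925 km

3.93 km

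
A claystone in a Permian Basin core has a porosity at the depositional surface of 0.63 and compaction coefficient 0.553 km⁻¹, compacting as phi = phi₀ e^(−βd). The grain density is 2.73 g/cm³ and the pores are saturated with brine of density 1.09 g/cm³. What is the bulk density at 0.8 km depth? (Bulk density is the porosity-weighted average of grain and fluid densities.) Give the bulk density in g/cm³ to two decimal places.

2.07 g/cm³

Porosity at depth: phi = 0.63·exp(−0.553×0.8) = 0.63×0.6425 = 0.4048
Bulk density: ρ_b = (1−phi)ρ_g + phi·ρ_f = 0.5952×2.73 + 0.4048×1.09
       = 1.625 + 0.441 = 2.066 g/cm³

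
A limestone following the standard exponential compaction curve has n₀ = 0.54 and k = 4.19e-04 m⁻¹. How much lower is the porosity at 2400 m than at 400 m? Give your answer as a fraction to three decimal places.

Working in km (1 km = 1000 m; k in km⁻¹ = k in m⁻¹ × 1000):
n(0.4) = 0.54·e^(−0.419×0.4) = 0.4567
n(2.4) = 0.54·e^(−0.419×2.4) = 0.1975
Δn = 0.4567 − 0.1975 = 0.2591

0.259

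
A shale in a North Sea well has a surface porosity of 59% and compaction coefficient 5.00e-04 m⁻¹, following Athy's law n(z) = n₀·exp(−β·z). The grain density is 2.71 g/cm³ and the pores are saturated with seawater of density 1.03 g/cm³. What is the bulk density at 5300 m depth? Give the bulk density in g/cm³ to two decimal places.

2.64 g/cm³

Working in km (1 km = 1000 m; β in km⁻¹ = β in m⁻¹ × 1000):
Porosity at depth: n = 0.59·exp(−0.5×5.3) = 0.59×0.0707 = 0.0417
Bulk density: ρ_b = (1−n)ρ_g + n·ρ_f = 0.9583×2.71 + 0.0417×1.03
       = 2.597 + 0.043 = 2.640 g/cm³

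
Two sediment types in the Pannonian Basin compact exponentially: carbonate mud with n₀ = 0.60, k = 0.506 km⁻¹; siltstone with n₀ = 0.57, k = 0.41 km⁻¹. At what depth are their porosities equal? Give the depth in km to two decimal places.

0.53 km

Set n₀ₐ e^(−kₐd) = n₀ᵦ e^(−kᵦd) ⇒ ln(n₀ₐ/n₀ᵦ) = (kₐ − kᵦ)·d
d = ln(0.6/0.57) / (0.506 − 0.41) = 0.0513 / 0.096 = 0.534 km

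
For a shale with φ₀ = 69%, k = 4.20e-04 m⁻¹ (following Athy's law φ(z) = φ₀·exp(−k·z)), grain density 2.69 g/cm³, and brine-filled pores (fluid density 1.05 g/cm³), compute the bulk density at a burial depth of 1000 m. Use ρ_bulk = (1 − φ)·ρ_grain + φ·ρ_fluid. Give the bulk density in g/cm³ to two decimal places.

Working in km (1 km = 1000 m; k in km⁻¹ = k in m⁻¹ × 1000):
Porosity at depth: φ = 0.69·exp(−0.42×1) = 0.69×0.6570 = 0.4534
Bulk density: ρ_b = (1−φ)ρ_g + φ·ρ_f = 0.5466×2.69 + 0.4534×1.05
       = 1.470 + 0.476 = 1.946 g/cm³

1.95 g/cm³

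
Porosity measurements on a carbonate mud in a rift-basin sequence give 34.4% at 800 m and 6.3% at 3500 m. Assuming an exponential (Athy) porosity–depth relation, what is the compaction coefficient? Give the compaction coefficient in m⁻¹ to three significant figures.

Working in km (1 km = 1000 m; c in km⁻¹ = c in m⁻¹ × 1000):
Athy: phi(z) = phi₀ e^(−cz) ⇒ phi₁/phi₂ = e^{c(z₂−z₁)} ⇒ c = ln(phi₁/phi₂)/(z₂−z₁)
c = ln(0.344/0.063) / (3.5 − 0.8) = ln(5.46) / 2.7 = 1.6975 / 2.7 = 0.6287 km⁻¹

0.000629 m⁻¹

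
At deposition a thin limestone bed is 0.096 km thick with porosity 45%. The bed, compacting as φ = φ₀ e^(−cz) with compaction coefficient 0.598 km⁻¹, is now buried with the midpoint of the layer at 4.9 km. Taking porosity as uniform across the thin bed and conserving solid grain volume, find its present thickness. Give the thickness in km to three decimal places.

Porosity at 4.9 km: φ = 0.45·exp(−0.598×4.9) = 0.0240
Solid-volume conservation: h(1−φ) = h₀(1−φ₀) ⇒ h = h₀·(1−φ₀)/(1−φ)
h = 0.096 × (1 − 0.45)/(1 − 0.0240) = 0.096 × 0.5635 = 0.0541 km

0.054 km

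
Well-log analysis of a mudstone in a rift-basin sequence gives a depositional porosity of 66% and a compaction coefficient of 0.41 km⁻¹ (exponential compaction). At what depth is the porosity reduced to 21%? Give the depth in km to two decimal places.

2.79 km

Invert Athy's law: d = ln(φ₀/φ) / k
d = ln(0.66/0.21) / 0.41 = ln(3.143) / 0.41 = 1.1451 / 0.41 = 2.793 km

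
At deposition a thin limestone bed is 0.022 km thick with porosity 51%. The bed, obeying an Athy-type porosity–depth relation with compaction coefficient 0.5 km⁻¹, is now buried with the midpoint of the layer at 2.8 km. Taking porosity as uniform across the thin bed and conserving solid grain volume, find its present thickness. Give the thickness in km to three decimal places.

Porosity at 2.8 km: φ = 0.51·exp(−0.5×2.8) = 0.1258
Solid-volume conservation: h(1−φ) = h₀(1−φ₀) ⇒ h = h₀·(1−φ₀)/(1−φ)
h = 0.022 × (1 − 0.51)/(1 − 0.1258) = 0.022 × 0.5605 = 0.0123 km

0.012 km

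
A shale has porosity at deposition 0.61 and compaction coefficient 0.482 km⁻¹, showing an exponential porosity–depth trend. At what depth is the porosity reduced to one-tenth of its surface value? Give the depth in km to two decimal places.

φ/φ₀ = 1/10 ⇒ exp(−β·z) = 1/10 ⇒ z = ln(10) / β
z = 2.3026 / 0.482 = 4.777 km

4.78 km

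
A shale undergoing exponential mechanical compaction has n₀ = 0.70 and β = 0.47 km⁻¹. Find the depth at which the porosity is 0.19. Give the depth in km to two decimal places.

Invert Athy's law: z = ln(n₀/n) / β
z = ln(0.7/0.19) / 0.47 = ln(3.684) / 0.47 = 1.3041 / 0.47 = 2.775 km

2.77 km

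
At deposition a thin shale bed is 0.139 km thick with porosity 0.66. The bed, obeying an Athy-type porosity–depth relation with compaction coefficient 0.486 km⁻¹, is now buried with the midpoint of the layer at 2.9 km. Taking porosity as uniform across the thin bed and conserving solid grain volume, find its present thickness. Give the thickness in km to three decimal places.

Porosity at 2.9 km: n = 0.66·exp(−0.486×2.9) = 0.1612
Solid-volume conservation: h(1−n) = h₀(1−n₀) ⇒ h = h₀·(1−n₀)/(1−n)
h = 0.139 × (1 − 0.66)/(1 − 0.1612) = 0.139 × 0.4054 = 0.0563 km

0.056 km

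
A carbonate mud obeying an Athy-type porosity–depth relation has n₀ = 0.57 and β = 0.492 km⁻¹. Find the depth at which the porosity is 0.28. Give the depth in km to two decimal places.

1.44 km

Invert Athy's law: d = ln(n₀/n) / β
d = ln(0.57/0.28) / 0.492 = ln(2.036) / 0.492 = 0.7108 / 0.492 = 1.445 km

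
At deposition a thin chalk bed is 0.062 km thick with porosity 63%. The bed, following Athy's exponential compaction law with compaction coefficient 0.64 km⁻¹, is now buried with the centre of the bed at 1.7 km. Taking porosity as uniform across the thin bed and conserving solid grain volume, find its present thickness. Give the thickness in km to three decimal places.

0.029 km

Porosity at 1.7 km: phi = 0.63·exp(−0.64×1.7) = 0.2122
Solid-volume conservation: h(1−phi) = h₀(1−phi₀) ⇒ h = h₀·(1−phi₀)/(1−phi)
h = 0.062 × (1 − 0.63)/(1 − 0.2122) = 0.062 × 0.4697 = 0.0291 km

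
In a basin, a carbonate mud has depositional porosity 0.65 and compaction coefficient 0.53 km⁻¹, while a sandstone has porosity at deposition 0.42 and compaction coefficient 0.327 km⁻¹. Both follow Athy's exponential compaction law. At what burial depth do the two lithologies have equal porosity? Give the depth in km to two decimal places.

Set φ₀ₐ e^(−kₐZ) = φ₀ᵦ e^(−kᵦZ) ⇒ ln(φ₀ₐ/φ₀ᵦ) = (kₐ − kᵦ)·Z
Z = ln(0.65/0.42) / (0.53 − 0.327) = 0.4367 / 0.203 = 2.151 km

2.15 km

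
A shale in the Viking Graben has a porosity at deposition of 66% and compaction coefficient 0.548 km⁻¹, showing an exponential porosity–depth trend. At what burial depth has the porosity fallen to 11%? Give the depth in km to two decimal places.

Invert Athy's law: z = ln(φ₀/φ) / c
z = ln(0.66/0.11) / 0.548 = ln(6) / 0.548 = 1.7918 / 0.548 = 3.270 km

3.27 km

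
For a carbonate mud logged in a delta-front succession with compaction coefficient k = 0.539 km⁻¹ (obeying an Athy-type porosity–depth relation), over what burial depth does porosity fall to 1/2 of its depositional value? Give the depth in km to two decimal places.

n/n₀ = 1/2 ⇒ exp(−k·d) = 1/2 ⇒ d = ln(2) / k
d = 0.6931 / 0.539 = 1.286 km

1.29 km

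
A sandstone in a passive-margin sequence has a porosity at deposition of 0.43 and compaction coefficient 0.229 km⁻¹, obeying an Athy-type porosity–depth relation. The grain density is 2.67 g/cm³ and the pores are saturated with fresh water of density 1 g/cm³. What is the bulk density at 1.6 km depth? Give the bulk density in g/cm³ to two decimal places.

Porosity at depth: n = 0.43·exp(−0.229×1.6) = 0.43×0.6932 = 0.2981
Bulk density: ρ_b = (1−n)ρ_g + n·ρ_f = 0.7019×2.67 + 0.2981×1
       = 1.874 + 0.298 = 2.172 g/cm³

2.17 g/cm³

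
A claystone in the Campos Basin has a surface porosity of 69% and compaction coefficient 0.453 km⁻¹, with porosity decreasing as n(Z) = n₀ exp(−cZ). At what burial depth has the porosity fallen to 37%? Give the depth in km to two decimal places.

1.38 km

Invert Athy's law: Z = ln(n₀/n) / c
Z = ln(0.69/0.37) / 0.453 = ln(1.865) / 0.453 = 0.6232 / 0.453 = 1.376 km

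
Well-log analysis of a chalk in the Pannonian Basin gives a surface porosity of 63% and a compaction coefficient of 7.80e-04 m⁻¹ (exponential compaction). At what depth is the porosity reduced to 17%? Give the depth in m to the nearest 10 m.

1680 m

Working in km (1 km = 1000 m; k in km⁻¹ = k in m⁻¹ × 1000):
Invert Athy's law: d = ln(phi₀/phi) / k
d = ln(0.63/0.17) / 0.78 = ln(3.706) / 0.78 = 1.3099 / 0.78 = 1.679 km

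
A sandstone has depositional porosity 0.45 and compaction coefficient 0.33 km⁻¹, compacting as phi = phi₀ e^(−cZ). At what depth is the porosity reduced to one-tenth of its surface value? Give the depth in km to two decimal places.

phi/phi₀ = 1/10 ⇒ exp(−c·Z) = 1/10 ⇒ Z = ln(10) / c
Z = 2.3026 / 0.33 = 6.978 km

6.98 km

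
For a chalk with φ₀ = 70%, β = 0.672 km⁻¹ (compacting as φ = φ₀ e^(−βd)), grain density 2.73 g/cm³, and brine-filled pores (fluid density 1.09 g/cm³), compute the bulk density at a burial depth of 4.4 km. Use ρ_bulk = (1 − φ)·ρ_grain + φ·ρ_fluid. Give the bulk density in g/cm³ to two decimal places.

2.67 g/cm³

Porosity at depth: φ = 0.7·exp(−0.672×4.4) = 0.7×0.0520 = 0.0364
Bulk density: ρ_b = (1−φ)ρ_g + φ·ρ_f = 0.9636×2.73 + 0.0364×1.09
       = 2.631 + 0.040 = 2.670 g/cm³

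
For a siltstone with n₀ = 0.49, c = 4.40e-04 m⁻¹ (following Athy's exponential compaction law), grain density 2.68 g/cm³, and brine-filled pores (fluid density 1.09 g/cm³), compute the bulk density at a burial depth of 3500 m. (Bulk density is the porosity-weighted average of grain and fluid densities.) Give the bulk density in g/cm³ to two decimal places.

2.51 g/cm³

Working in km (1 km = 1000 m; c in km⁻¹ = c in m⁻¹ × 1000):
Porosity at depth: n = 0.49·exp(−0.44×3.5) = 0.49×0.2144 = 0.1050
Bulk density: ρ_b = (1−n)ρ_g + n·ρ_f = 0.8950×2.68 + 0.1050×1.09
       = 2.398 + 0.115 = 2.513 g/cm³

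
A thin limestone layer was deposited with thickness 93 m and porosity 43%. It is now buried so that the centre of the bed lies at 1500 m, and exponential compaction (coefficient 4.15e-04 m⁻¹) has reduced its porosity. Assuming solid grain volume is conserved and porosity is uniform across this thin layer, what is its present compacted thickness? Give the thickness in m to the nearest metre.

Working in km (1 km = 1000 m; β in km⁻¹ = β in m⁻¹ × 1000):
Porosity at 1.5 km: n = 0.43·exp(−0.415×1.5) = 0.2307
Solid-volume conservation: h(1−n) = h₀(1−n₀) ⇒ h = h₀·(1−n₀)/(1−n)
h = 0.093 × (1 − 0.43)/(1 − 0.2307) = 0.093 × 0.7410 = 0.0689 km

69 m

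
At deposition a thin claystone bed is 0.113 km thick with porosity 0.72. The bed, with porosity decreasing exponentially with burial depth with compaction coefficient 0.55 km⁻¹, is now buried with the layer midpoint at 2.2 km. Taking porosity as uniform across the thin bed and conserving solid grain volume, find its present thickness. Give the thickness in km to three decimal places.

Porosity at 2.2 km: φ = 0.72·exp(−0.55×2.2) = 0.2147
Solid-volume conservation: h(1−φ) = h₀(1−φ₀) ⇒ h = h₀·(1−φ₀)/(1−φ)
h = 0.113 × (1 − 0.72)/(1 − 0.2147) = 0.113 × 0.3566 = 0.0403 km

0.040 km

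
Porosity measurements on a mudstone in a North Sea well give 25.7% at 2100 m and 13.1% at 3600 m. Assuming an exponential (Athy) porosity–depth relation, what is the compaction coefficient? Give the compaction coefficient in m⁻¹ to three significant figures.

0.000449 m⁻¹

Working in km (1 km = 1000 m; k in km⁻¹ = k in m⁻¹ × 1000):
Athy: φ(Z) = φ₀ e^(−kZ) ⇒ φ₁/φ₂ = e^{k(Z₂−Z₁)} ⇒ k = ln(φ₁/φ₂)/(Z₂−Z₁)
k = ln(0.257/0.131) / (3.6 − 2.1) = ln(1.962) / 1.5 = 0.6739 / 1.5 = 0.4493 km⁻¹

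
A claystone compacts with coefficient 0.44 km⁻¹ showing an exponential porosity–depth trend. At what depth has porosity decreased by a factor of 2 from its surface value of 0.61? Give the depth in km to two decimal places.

1.58 km

n/n₀ = 1/2 ⇒ exp(−k·d) = 1/2 ⇒ d = ln(2) / k
d = 0.6931 / 0.44 = 1.575 km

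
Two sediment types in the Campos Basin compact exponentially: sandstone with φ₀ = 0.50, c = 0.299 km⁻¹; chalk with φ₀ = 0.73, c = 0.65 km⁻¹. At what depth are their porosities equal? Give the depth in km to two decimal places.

Set φ₀ₐ e^(−cₐz) = φ₀ᵦ e^(−cᵦz) ⇒ ln(φ₀ₐ/φ₀ᵦ) = (cₐ − cᵦ)·z
z = ln(0.5/0.73) / (0.299 − 0.65) = -0.3784 / -0.351 = 1.078 km

1.08 km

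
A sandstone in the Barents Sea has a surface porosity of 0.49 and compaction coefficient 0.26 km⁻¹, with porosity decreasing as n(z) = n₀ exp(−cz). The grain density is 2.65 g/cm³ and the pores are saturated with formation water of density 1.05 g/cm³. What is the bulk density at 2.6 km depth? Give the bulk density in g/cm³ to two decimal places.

Porosity at depth: n = 0.49·exp(−0.26×2.6) = 0.49×0.5086 = 0.2492
Bulk density: ρ_b = (1−n)ρ_g + n·ρ_f = 0.7508×2.65 + 0.2492×1.05
       = 1.990 + 0.262 = 2.251 g/cm³

2.25 g/cm³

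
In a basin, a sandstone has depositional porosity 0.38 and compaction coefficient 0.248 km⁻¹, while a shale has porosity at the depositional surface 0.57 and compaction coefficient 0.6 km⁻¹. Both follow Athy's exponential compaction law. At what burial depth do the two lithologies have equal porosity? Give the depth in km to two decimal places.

1.15 km

Set phi₀ₐ e^(−kₐd) = phi₀ᵦ e^(−kᵦd) ⇒ ln(phi₀ₐ/phi₀ᵦ) = (kₐ − kᵦ)·d
d = ln(0.38/0.57) / (0.248 − 0.6) = -0.4055 / -0.352 = 1.152 km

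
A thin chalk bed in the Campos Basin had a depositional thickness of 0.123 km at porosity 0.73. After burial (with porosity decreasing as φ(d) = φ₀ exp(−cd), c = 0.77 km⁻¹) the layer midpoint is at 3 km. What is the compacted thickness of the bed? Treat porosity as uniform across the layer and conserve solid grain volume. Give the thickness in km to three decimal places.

Porosity at 3 km: φ = 0.73·exp(−0.77×3) = 0.0725
Solid-volume conservation: h(1−φ) = h₀(1−φ₀) ⇒ h = h₀·(1−φ₀)/(1−φ)
h = 0.123 × (1 − 0.73)/(1 − 0.0725) = 0.123 × 0.2911 = 0.0358 km

0.036 km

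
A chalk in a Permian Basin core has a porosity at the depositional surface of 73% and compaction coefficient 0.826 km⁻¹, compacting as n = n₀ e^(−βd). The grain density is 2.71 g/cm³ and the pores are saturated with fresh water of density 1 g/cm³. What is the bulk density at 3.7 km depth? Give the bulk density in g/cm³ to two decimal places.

2.65 g/cm³

Porosity at depth: n = 0.73·exp(−0.826×3.7) = 0.73×0.0471 = 0.0344
Bulk density: ρ_b = (1−n)ρ_g + n·ρ_f = 0.9656×2.71 + 0.0344×1
       = 2.617 + 0.034 = 2.651 g/cm³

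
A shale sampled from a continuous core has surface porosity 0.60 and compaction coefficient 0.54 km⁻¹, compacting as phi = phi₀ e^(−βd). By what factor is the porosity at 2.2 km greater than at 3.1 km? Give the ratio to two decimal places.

1.63

phi(d₁)/phi(d₂) = e^(−β·d₁)/e^(−β·d₂) = e^{β(d₂−d₁)}
= exp(0.54 × 0.9) = exp(0.486) = 1.6258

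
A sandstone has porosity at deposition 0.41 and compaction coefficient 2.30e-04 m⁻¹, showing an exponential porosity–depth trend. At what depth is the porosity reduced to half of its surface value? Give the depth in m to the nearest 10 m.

3010 m

Working in km (1 km = 1000 m; k in km⁻¹ = k in m⁻¹ × 1000):
phi/phi₀ = 1/2 ⇒ exp(−k·d) = 1/2 ⇒ d = ln(2) / k
d = 0.6931 / 0.23 = 3.014 km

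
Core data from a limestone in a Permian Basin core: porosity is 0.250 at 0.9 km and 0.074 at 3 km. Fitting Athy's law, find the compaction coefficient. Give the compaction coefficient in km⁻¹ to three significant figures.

0.580 km⁻¹

Athy: n(d) = n₀ e^(−kd) ⇒ n₁/n₂ = e^{k(d₂−d₁)} ⇒ k = ln(n₁/n₂)/(d₂−d₁)
k = ln(0.25/0.074) / (3 − 0.9) = ln(3.378) / 2.1 = 1.2174 / 2.1 = 0.5797 km⁻¹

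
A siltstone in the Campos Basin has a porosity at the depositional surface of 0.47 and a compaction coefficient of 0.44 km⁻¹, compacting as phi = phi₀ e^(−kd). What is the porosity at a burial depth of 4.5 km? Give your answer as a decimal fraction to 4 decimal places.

0.0649

phi = phi₀·exp(−k·d) = 0.47 × exp(−0.44 × 4.5) = 0.47 × exp(−1.98)
  = 0.47 × 0.1381 = 0.0649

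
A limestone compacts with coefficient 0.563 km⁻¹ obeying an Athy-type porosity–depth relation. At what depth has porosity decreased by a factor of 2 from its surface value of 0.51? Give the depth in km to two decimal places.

φ/φ₀ = 1/2 ⇒ exp(−c·z) = 1/2 ⇒ z = ln(2) / c
z = 0.6931 / 0.563 = 1.231 km

1.23 km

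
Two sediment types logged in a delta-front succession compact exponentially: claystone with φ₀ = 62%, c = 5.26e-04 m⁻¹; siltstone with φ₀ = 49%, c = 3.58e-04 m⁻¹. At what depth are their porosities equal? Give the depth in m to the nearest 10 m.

1400 m

Working in km (1 km = 1000 m; c in km⁻¹ = c in m⁻¹ × 1000):
Set φ₀ₐ e^(−cₐd) = φ₀ᵦ e^(−cᵦd) ⇒ ln(φ₀ₐ/φ₀ᵦ) = (cₐ − cᵦ)·d
d = ln(0.62/0.49) / (0.526 − 0.358) = 0.2353 / 0.168 = 1.401 km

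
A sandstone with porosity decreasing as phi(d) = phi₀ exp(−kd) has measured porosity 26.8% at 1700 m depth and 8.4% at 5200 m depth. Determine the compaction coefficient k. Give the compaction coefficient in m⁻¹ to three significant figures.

0.000331 m⁻¹

Working in km (1 km = 1000 m; k in km⁻¹ = k in m⁻¹ × 1000):
Athy: phi(d) = phi₀ e^(−kd) ⇒ phi₁/phi₂ = e^{k(d₂−d₁)} ⇒ k = ln(phi₁/phi₂)/(d₂−d₁)
k = ln(0.268/0.084) / (5.2 − 1.7) = ln(3.19) / 3.5 = 1.1602 / 3.5 = 0.3315 km⁻¹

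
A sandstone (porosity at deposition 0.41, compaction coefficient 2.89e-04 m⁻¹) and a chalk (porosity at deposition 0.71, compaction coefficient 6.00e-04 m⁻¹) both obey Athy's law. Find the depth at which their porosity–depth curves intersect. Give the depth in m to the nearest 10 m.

1770 m

Working in km (1 km = 1000 m; k in km⁻¹ = k in m⁻¹ × 1000):
Set phi₀ₐ e^(−kₐz) = phi₀ᵦ e^(−kᵦz) ⇒ ln(phi₀ₐ/phi₀ᵦ) = (kₐ − kᵦ)·z
z = ln(0.41/0.71) / (0.289 − 0.6) = -0.5491 / -0.311 = 1.766 km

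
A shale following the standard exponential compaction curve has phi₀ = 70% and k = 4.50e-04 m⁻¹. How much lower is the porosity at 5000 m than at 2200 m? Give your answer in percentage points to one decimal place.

18.6 percentage points

Working in km (1 km = 1000 m; k in km⁻¹ = k in m⁻¹ × 1000):
phi(2.2) = 0.7·e^(−0.45×2.2) = 0.2601
phi(5) = 0.7·e^(−0.45×5) = 0.0738
Δphi = 0.2601 − 0.0738 = 0.1863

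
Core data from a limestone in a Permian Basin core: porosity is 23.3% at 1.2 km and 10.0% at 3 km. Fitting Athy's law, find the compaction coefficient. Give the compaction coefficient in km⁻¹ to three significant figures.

Athy: phi(z) = phi₀ e^(−kz) ⇒ phi₁/phi₂ = e^{k(z₂−z₁)} ⇒ k = ln(phi₁/phi₂)/(z₂−z₁)
k = ln(0.233/0.1) / (3 − 1.2) = ln(2.33) / 1.8 = 0.8459 / 1.8 = 0.4699 km⁻¹

0.470 km⁻¹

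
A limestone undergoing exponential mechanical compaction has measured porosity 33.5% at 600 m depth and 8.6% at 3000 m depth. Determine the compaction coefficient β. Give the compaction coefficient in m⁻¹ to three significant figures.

0.000567 m⁻¹

Working in km (1 km = 1000 m; β in km⁻¹ = β in m⁻¹ × 1000):
Athy: phi(z) = phi₀ e^(−βz) ⇒ phi₁/phi₂ = e^{β(z₂−z₁)} ⇒ β = ln(phi₁/phi₂)/(z₂−z₁)
β = ln(0.335/0.086) / (3 − 0.6) = ln(3.895) / 2.4 = 1.3598 / 2.4 = 0.5666 km⁻¹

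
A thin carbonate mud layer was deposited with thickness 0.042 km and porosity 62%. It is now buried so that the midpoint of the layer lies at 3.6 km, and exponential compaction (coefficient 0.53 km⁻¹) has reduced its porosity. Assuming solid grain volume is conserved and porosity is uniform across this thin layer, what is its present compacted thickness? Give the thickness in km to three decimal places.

0.018 km

Porosity at 3.6 km: n = 0.62·exp(−0.53×3.6) = 0.0920
Solid-volume conservation: h(1−n) = h₀(1−n₀) ⇒ h = h₀·(1−n₀)/(1−n)
h = 0.042 × (1 − 0.62)/(1 − 0.0920) = 0.042 × 0.4185 = 0.0176 km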